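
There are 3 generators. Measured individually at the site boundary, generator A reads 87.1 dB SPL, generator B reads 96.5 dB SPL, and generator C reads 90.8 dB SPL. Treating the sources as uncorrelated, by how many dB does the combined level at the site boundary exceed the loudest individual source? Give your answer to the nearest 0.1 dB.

Incoherent sources sum as intensities:
L_total = 10·log₁₀(10^(87.1/10) + 10^(96.5/10) + 10^(90.8/10)) = 97.91 dB SPL.
Excess over the loudest (96.5 dB): 97.91 − 96.5 = 1.4 dB.

1.4 dB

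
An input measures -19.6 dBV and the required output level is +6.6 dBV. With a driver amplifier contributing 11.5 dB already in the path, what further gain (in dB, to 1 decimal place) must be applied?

The required make-up gain is the shortfall in the dB sum.
G = +6.6 − (-19.6) − 11.5 = 14.7 dB.

14.7 dB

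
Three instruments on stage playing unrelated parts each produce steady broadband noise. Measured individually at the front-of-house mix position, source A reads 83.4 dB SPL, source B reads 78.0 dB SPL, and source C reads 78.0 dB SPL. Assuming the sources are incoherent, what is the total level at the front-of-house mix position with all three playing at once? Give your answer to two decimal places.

85.38 dB SPL

Add the sources as powers (linear), then convert back to dB:
L_total = 10·log₁₀(10^(83.4/10) + 10^(78.0/10) + 10^(78.0/10)) = 10·log₁₀(345000000) = 85.38 dB SPL.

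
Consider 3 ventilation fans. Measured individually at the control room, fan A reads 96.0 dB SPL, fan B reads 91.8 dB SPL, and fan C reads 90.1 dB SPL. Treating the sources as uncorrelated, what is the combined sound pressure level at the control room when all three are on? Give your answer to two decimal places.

Incoherent sources sum as intensities:
L_total = 10·log₁₀(10^(96.0/10) + 10^(91.8/10) + 10^(90.1/10)) = 10·log₁₀(6518000000) = 98.14 dB SPL.

98.14 dB SPL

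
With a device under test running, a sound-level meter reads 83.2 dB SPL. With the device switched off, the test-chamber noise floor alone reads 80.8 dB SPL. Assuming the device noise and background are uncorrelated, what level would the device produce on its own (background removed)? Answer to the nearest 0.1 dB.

Background correction is a power subtraction:
L_src = 10·log₁₀(10^(83.2/10) − 10^(80.8/10)) = 10·log₁₀(88700000) = 79.5 dB SPL.

79.5 dB SPL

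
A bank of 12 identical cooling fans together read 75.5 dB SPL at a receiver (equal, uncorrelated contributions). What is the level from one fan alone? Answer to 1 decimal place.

12 equal incoherent sources add 10·log₁₀(12) = 10.79 dB over one source.
L_one = 75.5 − 10.79 = 64.7 dB SPL.

64.7 dB SPL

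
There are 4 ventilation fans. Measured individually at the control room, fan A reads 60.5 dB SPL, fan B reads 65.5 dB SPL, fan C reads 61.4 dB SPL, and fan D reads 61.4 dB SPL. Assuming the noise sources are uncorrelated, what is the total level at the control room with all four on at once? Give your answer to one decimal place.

Add the sources as powers (linear), then convert back to dB:
L_total = 10·log₁₀(10^(60.5/10) + 10^(65.5/10) + 10^(61.4/10) + 10^(61.4/10)) = 10·log₁₀(7431000) = 68.7 dB SPL.

68.7 dB SPL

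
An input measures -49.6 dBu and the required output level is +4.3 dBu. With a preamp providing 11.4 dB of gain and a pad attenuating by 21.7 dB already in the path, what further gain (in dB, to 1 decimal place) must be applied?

The required make-up gain is the shortfall in the dB sum.
G = +4.3 − (-49.6) − 11.4 + 21.7 = 64.2 dB.

64.2 dB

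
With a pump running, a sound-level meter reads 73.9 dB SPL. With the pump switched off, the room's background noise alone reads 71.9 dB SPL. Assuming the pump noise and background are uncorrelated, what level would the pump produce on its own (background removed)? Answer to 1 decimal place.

69.6 dB SPL

Background correction is a power subtraction:
L_src = 10·log₁₀(10^(73.9/10) − 10^(71.9/10)) = 10·log₁₀(9059000) = 69.6 dB SPL.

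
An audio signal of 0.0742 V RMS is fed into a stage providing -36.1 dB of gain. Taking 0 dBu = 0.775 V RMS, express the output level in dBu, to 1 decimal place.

-56.5 dBu

Input level: 20·log₁₀(0.0742/0.775) = -20.38 dBu.
Output: -20.38 − 36.1 = -56.5 dBu.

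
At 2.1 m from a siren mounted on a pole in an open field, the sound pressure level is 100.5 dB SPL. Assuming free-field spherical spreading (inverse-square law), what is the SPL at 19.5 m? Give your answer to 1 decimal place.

81.1 dB SPL

For a point source in a free field, ΔL = −20·log₁₀(d₂/d₁).
ΔL = −20·log₁₀(19.5/2.1) = -19.36 dB, so L₂ = 100.5 + (-19.36) = 81.1 dB SPL.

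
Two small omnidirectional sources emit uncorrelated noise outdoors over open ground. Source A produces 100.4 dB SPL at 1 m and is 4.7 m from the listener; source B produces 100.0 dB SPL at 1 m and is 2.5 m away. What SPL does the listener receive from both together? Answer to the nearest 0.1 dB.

93.2 dB SPL

At the listener: L_A = 100.4 − 20·log₁₀(4.7) = 86.96 dB; L_B = 100.0 − 20·log₁₀(2.5) = 92.04 dB.
Combined: 10·log₁₀(10^(86.96/10)+10^(92.04/10)) = 93.2 dB SPL.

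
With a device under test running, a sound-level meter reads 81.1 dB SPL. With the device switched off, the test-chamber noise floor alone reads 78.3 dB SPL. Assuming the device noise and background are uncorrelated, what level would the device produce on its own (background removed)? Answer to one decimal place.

Subtract intensities: L_src = 10·log₁₀(10^(L_total/10) − 10^(L_bg/10)).
L_src = 10·log₁₀(10^(81.1/10) − 10^(78.3/10)) = 10·log₁₀(61220000) = 77.9 dB SPL.

77.9 dB SPL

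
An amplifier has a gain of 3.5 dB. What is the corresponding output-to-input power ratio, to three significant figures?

2.24

Power ratio = 10^(dB/10).
10^(3.5/10) = 10^(0.3500) = 2.24.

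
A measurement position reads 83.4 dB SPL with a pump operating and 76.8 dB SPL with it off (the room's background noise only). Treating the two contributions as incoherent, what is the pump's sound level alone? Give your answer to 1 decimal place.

Background correction is a power subtraction:
L_src = 10·log₁₀(10^(83.4/10) − 10^(76.8/10)) = 10·log₁₀(170900000) = 82.3 dB SPL.

82.3 dB SPL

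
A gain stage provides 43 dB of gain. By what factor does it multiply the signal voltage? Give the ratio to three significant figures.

141

Voltage ratio = 10^(dB/20).
10^(43/20) = 10^(2.150) = 141.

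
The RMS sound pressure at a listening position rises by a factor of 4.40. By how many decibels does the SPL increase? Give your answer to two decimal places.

Sound pressure is an amplitude quantity: ΔL = 20·log₁₀(p₂/p₁).
20·log₁₀(4.40) = 12.87 dB.

12.87 dB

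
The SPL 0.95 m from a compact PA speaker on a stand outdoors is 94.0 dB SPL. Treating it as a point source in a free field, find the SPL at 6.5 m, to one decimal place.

77.3 dB SPL

Free-field point source: level drops by 20·log₁₀ of the distance ratio.
ΔL = −20·log₁₀(6.5/0.95) = -16.70 dB, so L₂ = 94.0 + (-16.70) = 77.3 dB SPL.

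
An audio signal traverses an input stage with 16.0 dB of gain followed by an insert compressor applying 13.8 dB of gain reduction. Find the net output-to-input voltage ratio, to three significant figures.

Net gain = 16.0 + (−13.8) = 2.2 dB.
Voltage ratio = 10^(2.2/20) = 1.29.

1.29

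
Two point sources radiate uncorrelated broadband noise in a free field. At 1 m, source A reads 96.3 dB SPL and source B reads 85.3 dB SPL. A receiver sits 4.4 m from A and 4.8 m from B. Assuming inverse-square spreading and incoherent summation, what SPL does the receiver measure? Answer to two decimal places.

At the listener: L_A = 96.3 − 20·log₁₀(4.4) = 83.431 dB; L_B = 85.3 − 20·log₁₀(4.8) = 71.675 dB.
Combined: 10·log₁₀(10^(83.431/10)+10^(71.675/10)) = 83.71 dB SPL.

83.71 dB SPL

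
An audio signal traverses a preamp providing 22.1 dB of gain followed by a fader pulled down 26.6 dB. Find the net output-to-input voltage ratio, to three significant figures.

0.596

Net gain = 22.1 + (−26.6) = -4.5 dB.
Voltage ratio = 10^(-4.5/20) = 0.596.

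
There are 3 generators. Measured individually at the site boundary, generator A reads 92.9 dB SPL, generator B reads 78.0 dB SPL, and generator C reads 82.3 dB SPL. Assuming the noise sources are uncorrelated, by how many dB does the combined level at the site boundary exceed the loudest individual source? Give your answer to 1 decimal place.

0.5 dB

Incoherent sources sum as intensities:
L_total = 10·log₁₀(10^(92.9/10) + 10^(78.0/10) + 10^(82.3/10)) = 93.39 dB SPL.
Excess over the loudest (92.9 dB): 93.39 − 92.9 = 0.5 dB.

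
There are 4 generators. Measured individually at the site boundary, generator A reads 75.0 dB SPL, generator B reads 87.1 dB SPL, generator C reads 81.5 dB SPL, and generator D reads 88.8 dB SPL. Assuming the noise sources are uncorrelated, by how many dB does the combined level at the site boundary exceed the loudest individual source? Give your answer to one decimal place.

Incoherent sources sum as intensities:
L_total = 10·log₁₀(10^(75.0/10) + 10^(87.1/10) + 10^(81.5/10) + 10^(88.8/10)) = 91.60 dB SPL.
Excess over the loudest (88.8 dB): 91.60 − 88.8 = 2.8 dB.

2.8 dB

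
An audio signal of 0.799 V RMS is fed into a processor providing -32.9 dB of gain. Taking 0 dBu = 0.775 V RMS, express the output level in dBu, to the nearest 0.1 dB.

Input level: 20·log₁₀(0.799/0.775) = 0.26 dBu.
Output: 0.26 − 32.9 = -32.6 dBu.

-32.6 dBu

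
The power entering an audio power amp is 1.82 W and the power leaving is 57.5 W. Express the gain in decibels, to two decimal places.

15.00 dB

Power ratio → dB uses the 10·log₁₀ form:
10·log₁₀(57.5/1.82) = 10·log₁₀(31.59) = 15.00 dB.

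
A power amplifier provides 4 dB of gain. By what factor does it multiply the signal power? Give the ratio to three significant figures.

2.51

Power ratio = 10^(dB/10).
10^(4/10) = 10^(0.4000) = 2.51.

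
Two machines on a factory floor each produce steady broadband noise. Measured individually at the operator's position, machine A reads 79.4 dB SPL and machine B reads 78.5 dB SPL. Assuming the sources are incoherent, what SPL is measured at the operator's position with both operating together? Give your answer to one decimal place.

Uncorrelated sources add in intensity (power), not in dB.
L_total = 10·log₁₀(10^(79.4/10) + 10^(78.5/10)) = 10·log₁₀(157900000) = 82.0 dB SPL.

82.0 dB SPL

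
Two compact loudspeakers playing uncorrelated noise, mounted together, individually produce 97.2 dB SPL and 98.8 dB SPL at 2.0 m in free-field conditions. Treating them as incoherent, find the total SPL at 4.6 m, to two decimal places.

Combined at 2.0 m: 10·log₁₀(10^(97.2/10)+10^(98.8/10)) = 101.084 dB SPL.
Then apply −20·log₁₀(4.6/2.0) = -7.235 dB → 93.85 dB SPL.

93.85 dB SPL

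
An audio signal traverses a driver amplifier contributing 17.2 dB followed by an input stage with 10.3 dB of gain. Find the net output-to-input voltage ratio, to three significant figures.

23.7

Net gain = 17.2 + 10.3 = 27.5 dB.
Voltage ratio = 10^(27.5/20) = 23.7.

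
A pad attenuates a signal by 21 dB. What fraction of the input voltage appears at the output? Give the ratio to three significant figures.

Voltage ratio = 10^(dB/20).
10^(-21/20) = 10^(-1.050) = 0.0891.

0.0891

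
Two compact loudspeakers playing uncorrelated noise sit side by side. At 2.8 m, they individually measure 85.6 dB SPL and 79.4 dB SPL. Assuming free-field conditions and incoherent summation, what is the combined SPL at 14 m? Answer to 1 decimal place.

72.6 dB SPL

Combined at 2.8 m: 10·log₁₀(10^(85.6/10)+10^(79.4/10)) = 86.53 dB SPL.
Then apply −20·log₁₀(14/2.8) = -13.98 dB → 72.6 dB SPL.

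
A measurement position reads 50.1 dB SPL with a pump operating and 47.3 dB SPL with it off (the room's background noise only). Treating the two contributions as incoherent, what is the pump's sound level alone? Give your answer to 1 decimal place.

46.9 dB SPL

Remove the background by subtracting linear intensities:
L_src = 10·log₁₀(10^(50.1/10) − 10^(47.3/10)) = 10·log₁₀(48630) = 46.9 dB SPL.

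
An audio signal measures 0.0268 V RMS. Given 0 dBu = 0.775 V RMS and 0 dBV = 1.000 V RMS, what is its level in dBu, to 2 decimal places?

-29.22 dBu

dBu = 20·log₁₀(V / 0.775 V).
20·log₁₀(0.0268/0.775) = -29.22 dBu.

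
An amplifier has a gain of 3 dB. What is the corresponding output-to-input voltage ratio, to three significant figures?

1.41

Voltage ratio = 10^(dB/20).
10^(3/20) = 10^(0.1500) = 1.41.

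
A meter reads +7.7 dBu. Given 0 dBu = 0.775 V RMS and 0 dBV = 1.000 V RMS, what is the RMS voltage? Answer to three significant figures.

1.88 V

V = 0.775 V × 10^(+7.7/20).
= 0.775 × 2.427 = 1.88 V.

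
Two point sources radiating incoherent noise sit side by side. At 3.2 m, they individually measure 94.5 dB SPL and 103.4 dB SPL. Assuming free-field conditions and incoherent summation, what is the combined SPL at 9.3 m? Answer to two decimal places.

94.66 dB SPL

Combined at 3.2 m: 10·log₁₀(10^(94.5/10)+10^(103.4/10)) = 103.926 dB SPL.
Then apply −20·log₁₀(9.3/3.2) = -9.267 dB → 94.66 dB SPL.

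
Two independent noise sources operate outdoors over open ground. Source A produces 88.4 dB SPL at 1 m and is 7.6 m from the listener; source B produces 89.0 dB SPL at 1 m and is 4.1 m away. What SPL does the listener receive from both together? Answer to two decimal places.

77.73 dB SPL

At the listener: L_A = 88.4 − 20·log₁₀(7.6) = 70.784 dB; L_B = 89.0 − 20·log₁₀(4.1) = 76.744 dB.
Combined: 10·log₁₀(10^(70.784/10)+10^(76.744/10)) = 77.73 dB SPL.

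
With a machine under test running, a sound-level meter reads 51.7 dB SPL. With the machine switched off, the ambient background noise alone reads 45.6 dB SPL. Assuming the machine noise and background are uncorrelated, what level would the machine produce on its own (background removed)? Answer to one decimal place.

50.5 dB SPL

Background correction is a power subtraction:
L_src = 10·log₁₀(10^(51.7/10) − 10^(45.6/10)) = 10·log₁₀(111600) = 50.5 dB SPL.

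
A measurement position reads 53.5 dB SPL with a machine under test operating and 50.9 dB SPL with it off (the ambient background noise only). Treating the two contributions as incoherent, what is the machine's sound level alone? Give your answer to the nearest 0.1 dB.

Subtract intensities: L_src = 10·log₁₀(10^(L_total/10) − 10^(L_bg/10)).
L_src = 10·log₁₀(10^(53.5/10) − 10^(50.9/10)) = 10·log₁₀(100800) = 50.0 dB SPL.

50.0 dB SPL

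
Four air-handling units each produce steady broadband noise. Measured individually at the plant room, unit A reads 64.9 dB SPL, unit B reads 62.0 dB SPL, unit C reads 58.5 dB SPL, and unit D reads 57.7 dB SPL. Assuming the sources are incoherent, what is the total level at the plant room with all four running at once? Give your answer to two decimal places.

Incoherent sources sum as intensities:
L_total = 10·log₁₀(10^(64.9/10) + 10^(62.0/10) + 10^(58.5/10) + 10^(57.7/10)) = 10·log₁₀(5972000) = 67.76 dB SPL.

67.76 dB SPL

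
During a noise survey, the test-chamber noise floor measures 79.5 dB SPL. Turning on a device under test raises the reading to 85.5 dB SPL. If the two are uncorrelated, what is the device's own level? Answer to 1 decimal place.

Background correction is a power subtraction:
L_src = 10·log₁₀(10^(85.5/10) − 10^(79.5/10)) = 10·log₁₀(265700000) = 84.2 dB SPL.

84.2 dB SPL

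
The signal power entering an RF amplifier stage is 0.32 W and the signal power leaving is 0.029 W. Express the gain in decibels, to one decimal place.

-10.4 dB

Power ratio → dB uses the 10·log₁₀ form:
10·log₁₀(0.029/0.32) = 10·log₁₀(0.09062) = -10.4 dB.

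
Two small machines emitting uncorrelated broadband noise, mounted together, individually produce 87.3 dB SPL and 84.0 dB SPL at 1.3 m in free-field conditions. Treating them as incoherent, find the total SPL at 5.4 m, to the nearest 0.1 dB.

Combined at 1.3 m: 10·log₁₀(10^(87.3/10)+10^(84.0/10)) = 88.97 dB SPL.
Then apply −20·log₁₀(5.4/1.3) = -12.37 dB → 76.6 dB SPL.

76.6 dB SPL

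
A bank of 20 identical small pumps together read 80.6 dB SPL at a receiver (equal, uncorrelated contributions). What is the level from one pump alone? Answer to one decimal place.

20 equal incoherent sources add 10·log₁₀(20) = 13.01 dB over one source.
L_one = 80.6 − 13.01 = 67.6 dB SPL.

67.6 dB SPL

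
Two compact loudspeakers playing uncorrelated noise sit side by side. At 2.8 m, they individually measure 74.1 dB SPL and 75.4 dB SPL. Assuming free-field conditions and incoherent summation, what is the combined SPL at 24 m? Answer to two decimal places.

Combined at 2.8 m: 10·log₁₀(10^(74.1/10)+10^(75.4/10)) = 77.809 dB SPL.
Then apply −20·log₁₀(24/2.8) = -18.661 dB → 59.15 dB SPL.

59.15 dB SPL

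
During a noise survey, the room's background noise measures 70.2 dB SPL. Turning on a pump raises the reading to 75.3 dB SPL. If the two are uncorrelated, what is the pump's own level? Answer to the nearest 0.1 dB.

73.7 dB SPL

Subtract intensities: L_src = 10·log₁₀(10^(L_total/10) − 10^(L_bg/10)).
L_src = 10·log₁₀(10^(75.3/10) − 10^(70.2/10)) = 10·log₁₀(23410000) = 73.7 dB SPL.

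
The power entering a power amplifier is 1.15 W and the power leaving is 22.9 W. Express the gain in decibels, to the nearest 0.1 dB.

13.0 dB

Power ratio → dB uses the 10·log₁₀ form:
10·log₁₀(22.9/1.15) = 10·log₁₀(19.91) = 13.0 dB.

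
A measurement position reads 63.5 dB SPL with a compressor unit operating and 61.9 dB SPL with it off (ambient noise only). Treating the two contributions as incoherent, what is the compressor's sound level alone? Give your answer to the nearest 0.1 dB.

58.4 dB SPL

Subtract intensities: L_src = 10·log₁₀(10^(L_total/10) − 10^(L_bg/10)).
L_src = 10·log₁₀(10^(63.5/10) − 10^(61.9/10)) = 10·log₁₀(689900) = 58.4 dB SPL.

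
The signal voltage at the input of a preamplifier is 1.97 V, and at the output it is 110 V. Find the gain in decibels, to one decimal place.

34.9 dB

Voltage ratio → dB uses the 20·log₁₀ form:
20·log₁₀(110/1.97) = 20·log₁₀(55.84) = 34.9 dB.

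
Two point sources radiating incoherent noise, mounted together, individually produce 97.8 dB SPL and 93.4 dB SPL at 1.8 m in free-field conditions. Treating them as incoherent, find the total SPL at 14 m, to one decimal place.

Combined at 1.8 m: 10·log₁₀(10^(97.8/10)+10^(93.4/10)) = 99.15 dB SPL.
Then apply −20·log₁₀(14/1.8) = -17.82 dB → 81.3 dB SPL.

81.3 dB SPL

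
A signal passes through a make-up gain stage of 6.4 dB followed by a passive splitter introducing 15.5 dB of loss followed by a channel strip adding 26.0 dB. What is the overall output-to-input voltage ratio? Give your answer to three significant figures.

Net gain = 6.4 + (−15.5) + 26.0 = 16.9 dB.
Voltage ratio = 10^(16.9/20) = 7.00.

7.00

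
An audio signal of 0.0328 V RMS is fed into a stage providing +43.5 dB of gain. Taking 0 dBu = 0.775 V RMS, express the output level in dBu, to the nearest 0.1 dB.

Input level: 20·log₁₀(0.0328/0.775) = -27.47 dBu.
Output: -27.47 + 43.5 = +16.0 dBu.

+16.0 dBu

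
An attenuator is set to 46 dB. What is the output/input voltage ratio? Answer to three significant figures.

Voltage ratio = 10^(dB/20).
10^(-46/20) = 10^(-2.300) = 0.00501.

0.00501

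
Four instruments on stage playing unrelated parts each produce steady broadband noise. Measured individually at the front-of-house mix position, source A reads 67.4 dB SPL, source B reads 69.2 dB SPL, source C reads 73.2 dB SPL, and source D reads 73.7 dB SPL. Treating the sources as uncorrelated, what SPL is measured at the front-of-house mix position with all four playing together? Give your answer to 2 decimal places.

Add the sources as powers (linear), then convert back to dB:
L_total = 10·log₁₀(10^(67.4/10) + 10^(69.2/10) + 10^(73.2/10) + 10^(73.7/10)) = 10·log₁₀(58150000) = 77.65 dB SPL.

77.65 dB SPL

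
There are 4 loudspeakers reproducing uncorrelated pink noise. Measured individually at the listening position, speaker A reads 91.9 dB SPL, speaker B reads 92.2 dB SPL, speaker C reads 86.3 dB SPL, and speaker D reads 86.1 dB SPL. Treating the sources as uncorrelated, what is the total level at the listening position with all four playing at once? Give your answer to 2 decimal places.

Add the sources as powers (linear), then convert back to dB:
L_total = 10·log₁₀(10^(91.9/10) + 10^(92.2/10) + 10^(86.3/10) + 10^(86.1/10)) = 10·log₁₀(4042000000) = 96.07 dB SPL.

96.07 dB SPL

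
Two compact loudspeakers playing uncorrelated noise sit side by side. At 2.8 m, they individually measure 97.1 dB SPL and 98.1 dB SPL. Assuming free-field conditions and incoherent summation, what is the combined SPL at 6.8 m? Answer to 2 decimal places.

Combined at 2.8 m: 10·log₁₀(10^(97.1/10)+10^(98.1/10)) = 100.639 dB SPL.
Then apply −20·log₁₀(6.8/2.8) = -7.707 dB → 92.93 dB SPL.

92.93 dB SPL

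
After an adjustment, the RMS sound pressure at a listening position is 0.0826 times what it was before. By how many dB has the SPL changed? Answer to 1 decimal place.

Sound pressure is an amplitude quantity: ΔL = 20·log₁₀(p₂/p₁).
20·log₁₀(0.0826) = -21.7 dB.

-21.7 dB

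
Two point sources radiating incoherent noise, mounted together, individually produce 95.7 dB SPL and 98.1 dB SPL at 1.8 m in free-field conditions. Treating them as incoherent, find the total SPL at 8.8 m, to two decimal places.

86.29 dB SPL

Combined at 1.8 m: 10·log₁₀(10^(95.7/10)+10^(98.1/10)) = 100.074 dB SPL.
Then apply −20·log₁₀(8.8/1.8) = -13.784 dB → 86.29 dB SPL.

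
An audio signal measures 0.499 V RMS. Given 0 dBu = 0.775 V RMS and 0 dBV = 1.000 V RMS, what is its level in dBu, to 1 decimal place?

dBu = 20·log₁₀(V / 0.775 V).
20·log₁₀(0.499/0.775) = -3.8 dBu.

-3.8 dBu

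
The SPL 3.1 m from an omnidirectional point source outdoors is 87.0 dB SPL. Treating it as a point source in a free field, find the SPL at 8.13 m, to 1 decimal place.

78.6 dB SPL

Inverse-square spreading gives ΔL = −20·log₁₀(d₂/d₁).
ΔL = −20·log₁₀(8.13/3.1) = -8.37 dB, so L₂ = 87.0 + (-8.37) = 78.6 dB SPL.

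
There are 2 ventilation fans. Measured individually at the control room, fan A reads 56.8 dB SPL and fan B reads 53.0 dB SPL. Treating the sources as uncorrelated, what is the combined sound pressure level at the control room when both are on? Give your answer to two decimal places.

Uncorrelated sources add in intensity (power), not in dB.
L_total = 10·log₁₀(10^(56.8/10) + 10^(53.0/10)) = 10·log₁₀(678200) = 58.31 dB SPL.

58.31 dB SPL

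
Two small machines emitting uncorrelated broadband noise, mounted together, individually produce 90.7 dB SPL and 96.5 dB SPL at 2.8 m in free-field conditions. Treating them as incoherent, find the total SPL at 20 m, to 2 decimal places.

Combined at 2.8 m: 10·log₁₀(10^(90.7/10)+10^(96.5/10)) = 97.514 dB SPL.
Then apply −20·log₁₀(20/2.8) = -17.077 dB → 80.44 dB SPL.

80.44 dB SPL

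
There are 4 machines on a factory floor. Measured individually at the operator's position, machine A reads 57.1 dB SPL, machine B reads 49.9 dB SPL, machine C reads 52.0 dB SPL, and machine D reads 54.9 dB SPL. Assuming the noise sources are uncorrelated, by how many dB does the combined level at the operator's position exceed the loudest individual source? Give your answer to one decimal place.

3.2 dB

Add the sources as powers (linear), then convert back to dB:
L_total = 10·log₁₀(10^(57.1/10) + 10^(49.9/10) + 10^(52.0/10) + 10^(54.9/10)) = 60.33 dB SPL.
Excess over the loudest (57.1 dB): 60.33 − 57.1 = 3.2 dB.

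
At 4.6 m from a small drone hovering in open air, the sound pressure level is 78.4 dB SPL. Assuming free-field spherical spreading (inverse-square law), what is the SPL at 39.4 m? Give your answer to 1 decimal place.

For a point source in a free field, ΔL = −20·log₁₀(d₂/d₁).
ΔL = −20·log₁₀(39.4/4.6) = -18.65 dB, so L₂ = 78.4 + (-18.65) = 59.7 dB SPL.

59.7 dB SPL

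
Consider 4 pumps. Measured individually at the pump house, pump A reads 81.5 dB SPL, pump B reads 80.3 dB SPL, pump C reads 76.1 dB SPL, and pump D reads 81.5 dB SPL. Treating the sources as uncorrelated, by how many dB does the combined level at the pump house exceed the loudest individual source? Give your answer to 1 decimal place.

4.8 dB

Uncorrelated sources add in intensity (power), not in dB.
L_total = 10·log₁₀(10^(81.5/10) + 10^(80.3/10) + 10^(76.1/10) + 10^(81.5/10)) = 86.34 dB SPL.
Excess over the loudest (81.5 dB): 86.34 − 81.5 = 4.8 dB.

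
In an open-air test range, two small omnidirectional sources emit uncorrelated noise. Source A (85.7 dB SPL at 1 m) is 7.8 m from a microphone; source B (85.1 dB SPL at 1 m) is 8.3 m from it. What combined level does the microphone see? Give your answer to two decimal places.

70.34 dB SPL

At the listener: L_A = 85.7 − 20·log₁₀(7.8) = 67.858 dB; L_B = 85.1 − 20·log₁₀(8.3) = 66.718 dB.
Combined: 10·log₁₀(10^(67.858/10)+10^(66.718/10)) = 70.34 dB SPL.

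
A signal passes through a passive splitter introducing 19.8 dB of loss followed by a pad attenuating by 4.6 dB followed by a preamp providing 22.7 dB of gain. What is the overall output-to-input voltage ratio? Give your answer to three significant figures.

Net gain = (−19.8) + (−4.6) + 22.7 = -1.7 dB.
Voltage ratio = 10^(-1.7/20) = 0.822.

0.822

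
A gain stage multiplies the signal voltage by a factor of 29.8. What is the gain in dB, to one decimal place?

29.5 dB

For a voltage ratio, dB = 20·log₁₀(V₂/V₁).
20·log₁₀(29.8) = 29.5 dB.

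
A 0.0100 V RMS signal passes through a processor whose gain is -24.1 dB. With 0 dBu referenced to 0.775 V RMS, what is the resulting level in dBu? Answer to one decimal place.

-61.9 dBu

Input level: 20·log₁₀(0.0100/0.775) = -37.79 dBu.
Output: -37.79 − 24.1 = -61.9 dBu.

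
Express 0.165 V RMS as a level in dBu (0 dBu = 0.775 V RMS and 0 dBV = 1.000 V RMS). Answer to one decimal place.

-13.4 dBu

dBu = 20·log₁₀(V / 0.775 V).
20·log₁₀(0.165/0.775) = -13.4 dBu.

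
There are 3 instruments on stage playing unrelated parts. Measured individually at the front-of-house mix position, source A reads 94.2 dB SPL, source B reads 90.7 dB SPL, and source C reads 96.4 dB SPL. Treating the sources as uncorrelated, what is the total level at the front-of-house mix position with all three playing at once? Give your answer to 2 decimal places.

Incoherent sources sum as intensities:
L_total = 10·log₁₀(10^(94.2/10) + 10^(90.7/10) + 10^(96.4/10)) = 10·log₁₀(8170000000) = 99.12 dB SPL.

99.12 dB SPL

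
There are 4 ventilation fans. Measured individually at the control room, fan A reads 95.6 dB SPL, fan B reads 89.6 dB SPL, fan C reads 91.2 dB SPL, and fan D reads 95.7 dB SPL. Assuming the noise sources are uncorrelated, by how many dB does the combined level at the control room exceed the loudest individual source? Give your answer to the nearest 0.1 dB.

Add the sources as powers (linear), then convert back to dB:
L_total = 10·log₁₀(10^(95.6/10) + 10^(89.6/10) + 10^(91.2/10) + 10^(95.7/10)) = 99.81 dB SPL.
Excess over the loudest (95.7 dB): 99.81 − 95.7 = 4.1 dB.

4.1 dB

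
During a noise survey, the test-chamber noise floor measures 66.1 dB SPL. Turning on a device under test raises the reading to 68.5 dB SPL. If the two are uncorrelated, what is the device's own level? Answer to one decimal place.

64.8 dB SPL

Background correction is a power subtraction:
L_src = 10·log₁₀(10^(68.5/10) − 10^(66.1/10)) = 10·log₁₀(3006000) = 64.8 dB SPL.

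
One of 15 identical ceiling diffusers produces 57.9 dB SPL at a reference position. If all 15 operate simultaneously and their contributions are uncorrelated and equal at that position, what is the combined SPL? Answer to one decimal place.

69.7 dB SPL

15 equal incoherent sources raise the level by 10·log₁₀(15) = 11.76 dB.
L_total = 57.9 + 11.76 = 69.7 dB SPL.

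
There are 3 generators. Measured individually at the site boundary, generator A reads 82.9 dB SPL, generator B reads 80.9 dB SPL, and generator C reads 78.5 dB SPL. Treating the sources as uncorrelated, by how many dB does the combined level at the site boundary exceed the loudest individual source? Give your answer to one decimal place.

3.0 dB

Incoherent sources sum as intensities:
L_total = 10·log₁₀(10^(82.9/10) + 10^(80.9/10) + 10^(78.5/10)) = 85.90 dB SPL.
Excess over the loudest (82.9 dB): 85.90 − 82.9 = 3.0 dB.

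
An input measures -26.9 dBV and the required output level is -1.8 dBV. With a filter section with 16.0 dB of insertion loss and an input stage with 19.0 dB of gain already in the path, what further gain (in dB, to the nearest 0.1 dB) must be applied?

The required make-up gain is the shortfall in the dB sum.
G = -1.8 − (-26.9) + 16.0 − 19.0 = 22.1 dB.

22.1 dB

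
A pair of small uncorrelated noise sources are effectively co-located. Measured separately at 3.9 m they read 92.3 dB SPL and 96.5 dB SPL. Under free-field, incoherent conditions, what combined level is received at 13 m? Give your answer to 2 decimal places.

87.44 dB SPL

Combined at 3.9 m: 10·log₁₀(10^(92.3/10)+10^(96.5/10)) = 97.899 dB SPL.
Then apply −20·log₁₀(13/3.9) = -10.458 dB → 87.44 dB SPL.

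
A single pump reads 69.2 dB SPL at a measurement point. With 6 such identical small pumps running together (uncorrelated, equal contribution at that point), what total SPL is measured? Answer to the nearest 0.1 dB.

6 equal incoherent sources raise the level by 10·log₁₀(6) = 7.78 dB.
L_total = 69.2 + 7.78 = 77.0 dB SPL.

77.0 dB SPL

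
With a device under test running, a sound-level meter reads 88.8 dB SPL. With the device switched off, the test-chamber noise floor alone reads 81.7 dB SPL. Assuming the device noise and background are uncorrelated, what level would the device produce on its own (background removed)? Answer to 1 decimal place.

87.9 dB SPL

Background correction is a power subtraction:
L_src = 10·log₁₀(10^(88.8/10) − 10^(81.7/10)) = 10·log₁₀(610700000) = 87.9 dB SPL.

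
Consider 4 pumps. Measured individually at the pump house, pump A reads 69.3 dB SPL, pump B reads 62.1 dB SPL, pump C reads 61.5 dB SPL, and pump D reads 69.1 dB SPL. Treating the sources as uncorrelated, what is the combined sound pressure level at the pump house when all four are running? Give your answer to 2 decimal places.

72.94 dB SPL

Incoherent sources sum as intensities:
L_total = 10·log₁₀(10^(69.3/10) + 10^(62.1/10) + 10^(61.5/10) + 10^(69.1/10)) = 10·log₁₀(19670000) = 72.94 dB SPL.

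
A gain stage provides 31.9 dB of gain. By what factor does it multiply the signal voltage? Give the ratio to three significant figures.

39.4

Voltage ratio = 10^(dB/20).
10^(31.9/20) = 10^(1.595) = 39.4.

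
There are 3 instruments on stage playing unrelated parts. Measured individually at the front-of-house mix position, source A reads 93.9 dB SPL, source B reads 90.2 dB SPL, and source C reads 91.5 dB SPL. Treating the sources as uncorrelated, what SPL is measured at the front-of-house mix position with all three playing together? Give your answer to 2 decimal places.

96.91 dB SPL

Add the sources as powers (linear), then convert back to dB:
L_total = 10·log₁₀(10^(93.9/10) + 10^(90.2/10) + 10^(91.5/10)) = 10·log₁₀(4914000000) = 96.91 dB SPL.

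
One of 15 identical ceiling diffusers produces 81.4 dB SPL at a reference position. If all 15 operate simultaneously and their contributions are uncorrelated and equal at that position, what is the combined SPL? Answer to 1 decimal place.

93.2 dB SPL

15 equal incoherent sources raise the level by 10·log₁₀(15) = 11.76 dB.
L_total = 81.4 + 11.76 = 93.2 dB SPL.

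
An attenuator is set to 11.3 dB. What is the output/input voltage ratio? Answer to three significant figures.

0.272

Voltage ratio = 10^(dB/20).
10^(-11.3/20) = 10^(-0.5650) = 0.272.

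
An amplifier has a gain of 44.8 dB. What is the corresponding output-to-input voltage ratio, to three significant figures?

Voltage ratio = 10^(dB/20).
10^(44.8/20) = 10^(2.240) = 174.

174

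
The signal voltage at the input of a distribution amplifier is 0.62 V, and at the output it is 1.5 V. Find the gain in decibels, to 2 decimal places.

7.67 dB

Voltage is an amplitude quantity, so gain = 20·log₁₀(V_out/V_in).
20·log₁₀(1.5/0.62) = 20·log₁₀(2.419) = 7.67 dB.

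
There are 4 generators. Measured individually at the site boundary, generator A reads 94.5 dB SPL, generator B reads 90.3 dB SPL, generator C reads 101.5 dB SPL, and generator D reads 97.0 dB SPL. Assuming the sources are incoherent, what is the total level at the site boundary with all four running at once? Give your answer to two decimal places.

103.62 dB SPL

Incoherent sources sum as intensities:
L_total = 10·log₁₀(10^(94.5/10) + 10^(90.3/10) + 10^(101.5/10) + 10^(97.0/10)) = 10·log₁₀(23027000000) = 103.62 dB SPL.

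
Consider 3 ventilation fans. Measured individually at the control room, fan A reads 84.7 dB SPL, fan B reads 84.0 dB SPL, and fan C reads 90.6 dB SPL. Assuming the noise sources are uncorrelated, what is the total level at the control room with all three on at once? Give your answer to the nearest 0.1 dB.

92.3 dB SPL

Incoherent sources sum as intensities:
L_total = 10·log₁₀(10^(84.7/10) + 10^(84.0/10) + 10^(90.6/10)) = 10·log₁₀(1694000000) = 92.3 dB SPL.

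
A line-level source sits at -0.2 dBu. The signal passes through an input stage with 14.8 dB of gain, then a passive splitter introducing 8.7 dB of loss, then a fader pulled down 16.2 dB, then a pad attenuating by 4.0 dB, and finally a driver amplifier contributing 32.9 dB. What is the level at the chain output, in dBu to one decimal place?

+18.6 dBu

Gain stages sum in dB:
-0.2 + 14.8 − 8.7 − 16.2 − 4.0 + 32.9 = +18.6 dBu.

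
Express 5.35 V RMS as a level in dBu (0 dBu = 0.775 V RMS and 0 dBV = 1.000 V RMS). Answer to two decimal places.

dBu = 20·log₁₀(V / 0.775 V).
20·log₁₀(5.35/0.775) = +16.78 dBu.

+16.78 dBu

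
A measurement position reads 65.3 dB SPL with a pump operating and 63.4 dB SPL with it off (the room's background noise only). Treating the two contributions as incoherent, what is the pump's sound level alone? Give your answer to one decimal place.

Remove the background by subtracting linear intensities:
L_src = 10·log₁₀(10^(65.3/10) − 10^(63.4/10)) = 10·log₁₀(1201000) = 60.8 dB SPL.

60.8 dB SPL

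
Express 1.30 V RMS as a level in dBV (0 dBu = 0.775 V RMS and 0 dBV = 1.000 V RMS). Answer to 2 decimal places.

+2.28 dBV

dBV = 20·log₁₀(V / 1.000 V).
20·log₁₀(1.30/1.000) = +2.28 dBV.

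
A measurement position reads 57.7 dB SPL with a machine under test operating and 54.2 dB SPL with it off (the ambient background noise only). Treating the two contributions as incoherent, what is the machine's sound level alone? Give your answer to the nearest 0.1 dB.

Remove the background by subtracting linear intensities:
L_src = 10·log₁₀(10^(57.7/10) − 10^(54.2/10)) = 10·log₁₀(325800) = 55.1 dB SPL.

55.1 dB SPL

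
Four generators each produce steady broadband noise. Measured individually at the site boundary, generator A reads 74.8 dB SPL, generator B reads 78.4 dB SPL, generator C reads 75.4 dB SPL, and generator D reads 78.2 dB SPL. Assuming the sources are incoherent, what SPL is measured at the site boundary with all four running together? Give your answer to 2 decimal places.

Incoherent sources sum as intensities:
L_total = 10·log₁₀(10^(74.8/10) + 10^(78.4/10) + 10^(75.4/10) + 10^(78.2/10)) = 10·log₁₀(200100000) = 83.01 dB SPL.

83.01 dB SPL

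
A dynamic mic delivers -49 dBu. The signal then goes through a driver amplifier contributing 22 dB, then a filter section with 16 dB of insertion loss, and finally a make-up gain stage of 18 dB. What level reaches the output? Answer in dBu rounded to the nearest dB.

-25 dBu

Gain stages sum in dB:
-49 + 22 − 16 + 18 = -25 dBu.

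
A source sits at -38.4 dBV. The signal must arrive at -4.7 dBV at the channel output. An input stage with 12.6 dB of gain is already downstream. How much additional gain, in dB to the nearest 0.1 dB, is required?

21.1 dB

The required make-up gain is the shortfall in the dB sum.
G = -4.7 − (-38.4) − 12.6 = 21.1 dB.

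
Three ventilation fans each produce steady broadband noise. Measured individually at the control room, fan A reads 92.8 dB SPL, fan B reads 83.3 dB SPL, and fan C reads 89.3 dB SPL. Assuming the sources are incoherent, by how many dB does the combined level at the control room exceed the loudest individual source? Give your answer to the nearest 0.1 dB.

1.9 dB

Add the sources as powers (linear), then convert back to dB:
L_total = 10·log₁₀(10^(92.8/10) + 10^(83.3/10) + 10^(89.3/10)) = 94.73 dB SPL.
Excess over the loudest (92.8 dB): 94.73 − 92.8 = 1.9 dB.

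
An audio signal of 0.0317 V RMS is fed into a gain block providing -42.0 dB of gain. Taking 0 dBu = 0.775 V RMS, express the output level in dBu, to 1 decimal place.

-69.8 dBu

Input level: 20·log₁₀(0.0317/0.775) = -27.76 dBu.
Output: -27.76 − 42.0 = -69.8 dBu.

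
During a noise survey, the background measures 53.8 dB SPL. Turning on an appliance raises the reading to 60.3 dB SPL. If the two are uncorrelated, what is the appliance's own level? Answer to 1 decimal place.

59.2 dB SPL

Background correction is a power subtraction:
L_src = 10·log₁₀(10^(60.3/10) − 10^(53.8/10)) = 10·log₁₀(831600) = 59.2 dB SPL.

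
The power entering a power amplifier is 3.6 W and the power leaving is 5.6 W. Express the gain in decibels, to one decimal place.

1.9 dB

For a power ratio, dB = 10·log₁₀(P₂/P₁).
10·log₁₀(5.6/3.6) = 10·log₁₀(1.556) = 1.9 dB.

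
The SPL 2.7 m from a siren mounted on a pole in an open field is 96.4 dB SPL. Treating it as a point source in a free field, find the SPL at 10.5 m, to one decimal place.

Free-field point source: level drops by 20·log₁₀ of the distance ratio.
ΔL = −20·log₁₀(10.5/2.7) = -11.80 dB, so L₂ = 96.4 + (-11.80) = 84.6 dB SPL.

84.6 dB SPL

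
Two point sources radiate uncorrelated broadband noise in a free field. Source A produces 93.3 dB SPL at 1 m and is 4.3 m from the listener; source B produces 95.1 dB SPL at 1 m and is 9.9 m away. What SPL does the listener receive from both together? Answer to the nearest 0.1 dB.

81.7 dB SPL

At the listener: L_A = 93.3 − 20·log₁₀(4.3) = 80.63 dB; L_B = 95.1 − 20·log₁₀(9.9) = 75.19 dB.
Combined: 10·log₁₀(10^(80.63/10)+10^(75.19/10)) = 81.7 dB SPL.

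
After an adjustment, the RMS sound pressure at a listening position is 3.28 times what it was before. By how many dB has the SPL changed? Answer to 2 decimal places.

10.32 dB

SPL change from a pressure ratio uses the 20·log₁₀ form:
20·log₁₀(3.28) = 10.32 dB.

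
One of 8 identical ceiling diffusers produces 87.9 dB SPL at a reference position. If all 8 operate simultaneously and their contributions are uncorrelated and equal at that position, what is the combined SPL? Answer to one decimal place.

96.9 dB SPL

8 equal incoherent sources raise the level by 10·log₁₀(8) = 9.03 dB.
L_total = 87.9 + 9.03 = 96.9 dB SPL.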